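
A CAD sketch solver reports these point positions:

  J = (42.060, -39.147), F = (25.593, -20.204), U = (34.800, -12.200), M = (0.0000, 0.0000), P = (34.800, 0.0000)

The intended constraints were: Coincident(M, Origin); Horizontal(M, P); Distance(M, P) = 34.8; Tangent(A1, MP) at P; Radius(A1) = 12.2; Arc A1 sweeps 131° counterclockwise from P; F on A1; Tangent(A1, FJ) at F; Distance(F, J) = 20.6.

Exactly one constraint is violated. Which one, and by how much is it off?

Distance(F, J) = 20.6 — off by 4.50.

M = (0.00, 0.00) ✓; M.y = 0.00, P.y = 0.00 ✓; |MP| = 34.80 ✓; ∠(UP, PM) = 90.00° ✓; |UP| = 12.20 ✓; bearing(U→F) − bearing(U→P) = 131.0° ✓; |UF| = 12.20 ✓; ∠(UF, FJ) = 90.00° ✓; |FJ| = 25.10 ✗.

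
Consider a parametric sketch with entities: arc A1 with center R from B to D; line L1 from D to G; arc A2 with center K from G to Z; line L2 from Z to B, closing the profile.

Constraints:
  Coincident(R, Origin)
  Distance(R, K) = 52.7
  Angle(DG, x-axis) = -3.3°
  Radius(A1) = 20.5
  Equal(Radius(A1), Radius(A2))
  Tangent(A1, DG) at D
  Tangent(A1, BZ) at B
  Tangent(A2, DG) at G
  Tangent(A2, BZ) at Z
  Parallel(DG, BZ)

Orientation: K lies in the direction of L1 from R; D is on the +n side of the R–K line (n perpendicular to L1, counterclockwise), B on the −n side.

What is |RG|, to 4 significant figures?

56.55

Tangency of A1 to both parallel lines with radius 20.5 puts D and B at R ± 20.5·n: D = (1.180, 20.47), B = (-1.180, -20.47). Equal radii place G and Z the same way about K: G = K + 20.5·n = (53.79, 17.43), Z = K − 20.5·n = (51.43, -23.50). Then |RG| = |G − R| = 56.55.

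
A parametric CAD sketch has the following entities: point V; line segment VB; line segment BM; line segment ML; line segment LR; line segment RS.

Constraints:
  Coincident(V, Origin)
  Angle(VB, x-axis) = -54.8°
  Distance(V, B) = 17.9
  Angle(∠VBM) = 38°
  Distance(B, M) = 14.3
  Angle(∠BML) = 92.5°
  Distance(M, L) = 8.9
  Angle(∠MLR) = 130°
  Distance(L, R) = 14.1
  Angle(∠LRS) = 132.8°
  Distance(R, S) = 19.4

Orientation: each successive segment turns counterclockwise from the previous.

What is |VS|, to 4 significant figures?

29.72

V is at the origin; VB runs at -54.8° with length 17.9, so B = (10.32, -14.63). ∠VBM = 38.0° gives BM at 87.20° from the x-axis; with |BM| = 14.3, M = (11.02, -0.3440). ∠BML = 92.5° gives ML at 174.7° from the x-axis; with |ML| = 8.9, L = (2.155, 0.4781). ∠MLR = 130.0° gives LR at -135.3° from the x-axis; with |LR| = 14.1, R = (-7.868, -9.440). ∠LRS = 132.8° gives RS at -88.10° from the x-axis; with |RS| = 19.4, S = (-7.224, -28.83). Then |VS| = |S − V| = 29.72.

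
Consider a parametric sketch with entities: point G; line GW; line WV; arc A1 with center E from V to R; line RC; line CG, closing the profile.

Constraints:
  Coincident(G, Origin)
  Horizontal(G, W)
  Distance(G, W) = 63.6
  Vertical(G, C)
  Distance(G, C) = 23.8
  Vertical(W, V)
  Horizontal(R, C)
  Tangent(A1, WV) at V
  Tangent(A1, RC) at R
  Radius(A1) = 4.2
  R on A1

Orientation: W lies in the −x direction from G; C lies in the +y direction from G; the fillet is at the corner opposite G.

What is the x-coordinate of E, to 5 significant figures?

-59.400

GC is vertical with |GC| = 23.8 and C on the +y side, so C = (0.0000, 23.800). The virtual corner opposite G is at (-63.600, 23.800). Since A1 is tangent to WV there, EV ⟂ WV and tangency of A1 to RC means the radius ER is perpendicular to RC, with radius 4.2, so the center E sits 4.2 in from both sides at E = (-59.400, 19.600). So E.x = -59.400.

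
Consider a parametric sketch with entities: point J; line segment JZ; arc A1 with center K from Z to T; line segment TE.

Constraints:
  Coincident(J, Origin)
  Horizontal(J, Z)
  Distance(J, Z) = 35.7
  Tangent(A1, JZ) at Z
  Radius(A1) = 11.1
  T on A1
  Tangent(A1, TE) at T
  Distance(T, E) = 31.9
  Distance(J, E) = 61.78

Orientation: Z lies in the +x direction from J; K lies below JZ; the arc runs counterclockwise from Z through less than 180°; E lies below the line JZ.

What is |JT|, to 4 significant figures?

31.35

Checks: ∠(KZ, ZJ) = 90.00° ✓; |KT| = 11.10 ✓; ∠(KT, TE) = 90.00° ✓; |TE| = 31.90 ✓; |JE| = 61.78 ✓.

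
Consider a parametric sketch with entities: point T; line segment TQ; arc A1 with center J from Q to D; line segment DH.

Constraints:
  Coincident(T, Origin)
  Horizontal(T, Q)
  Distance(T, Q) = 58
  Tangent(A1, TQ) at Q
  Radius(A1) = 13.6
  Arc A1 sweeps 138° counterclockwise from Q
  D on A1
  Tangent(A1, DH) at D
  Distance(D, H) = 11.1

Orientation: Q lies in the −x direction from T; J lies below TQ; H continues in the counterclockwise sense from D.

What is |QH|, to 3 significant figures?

31.1

T is at the origin; T and Q share the same y with |TQ| = 58.0 and Q on the −x side, so Q = (-58.0, 0.00). A1 meets TQ tangentially, so JQ is at right angles to TQ, so J = Q + (0, -13.6) = (-58.0, -13.6). On A1, Q sits at bearing 90° from J; a 138° counterclockwise sweep puts D at bearing 228°, so D = J + 13.6·(cos 228°, sin 228°) = (-67.1, -23.7). Tangency of A1 to DH means the radius JD is perpendicular to DH, so DH runs along (−sin 228°, cos 228°); with |DH| = 11.1, H = (-58.9, -31.1). Then |QH| = |H − Q| = 31.1.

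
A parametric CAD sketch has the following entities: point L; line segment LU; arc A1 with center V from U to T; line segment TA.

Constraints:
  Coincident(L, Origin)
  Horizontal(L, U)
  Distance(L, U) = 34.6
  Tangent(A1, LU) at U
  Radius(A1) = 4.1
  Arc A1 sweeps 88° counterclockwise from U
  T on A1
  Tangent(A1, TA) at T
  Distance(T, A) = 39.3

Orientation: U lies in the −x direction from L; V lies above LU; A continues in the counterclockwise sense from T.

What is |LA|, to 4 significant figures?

52.13

L is at the origin; L and U share the same y with |LU| = 34.6 and U on the −x side, so U = (-34.60, 0.000). Tangency of A1 to LU means the radius VU is perpendicular to LU, so V = U + (0, 4.1) = (-34.60, 4.100). On A1, U sits at bearing -90° from V; an 88° counterclockwise sweep puts T at bearing -2°, so T = V + 4.1·(cos -2°, sin -2°) = (-30.50, 3.957). The tangent condition forces VT to be normal to TA, so TA runs along (−sin -2°, cos -2°); with |TA| = 39.3, A = (-29.13, 43.23). Then |LA| = |A − L| = 52.13.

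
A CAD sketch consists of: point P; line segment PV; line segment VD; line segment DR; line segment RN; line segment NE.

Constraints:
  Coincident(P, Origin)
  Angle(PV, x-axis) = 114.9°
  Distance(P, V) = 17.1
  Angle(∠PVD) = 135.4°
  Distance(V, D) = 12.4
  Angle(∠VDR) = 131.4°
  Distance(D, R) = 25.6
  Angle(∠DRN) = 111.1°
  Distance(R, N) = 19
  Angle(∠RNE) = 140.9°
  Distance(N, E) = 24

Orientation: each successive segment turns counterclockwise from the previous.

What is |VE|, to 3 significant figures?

45.6

∠DRN = 111.1° gives RN at -83.0° from the x-axis; with |RN| = 19.0, N = (-39.1, -11.1). ∠RNE = 140.9° gives NE at -43.9° from the x-axis; with |NE| = 24.0, E = (-21.8, -27.7). Then |VE| = |E − V| = 45.6.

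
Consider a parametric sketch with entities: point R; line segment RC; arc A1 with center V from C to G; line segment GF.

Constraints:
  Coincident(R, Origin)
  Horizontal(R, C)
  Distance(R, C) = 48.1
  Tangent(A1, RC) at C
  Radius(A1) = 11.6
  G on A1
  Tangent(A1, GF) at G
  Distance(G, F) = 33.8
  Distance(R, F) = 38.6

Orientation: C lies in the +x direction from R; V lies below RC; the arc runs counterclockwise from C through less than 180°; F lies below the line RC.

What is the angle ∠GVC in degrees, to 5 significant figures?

56.179°

Checks: |VG| = 11.60 ✓; ∠(VG, GF) = 90.00° ✓; |GF| = 33.80 ✓; |RF| = 38.60 ✓.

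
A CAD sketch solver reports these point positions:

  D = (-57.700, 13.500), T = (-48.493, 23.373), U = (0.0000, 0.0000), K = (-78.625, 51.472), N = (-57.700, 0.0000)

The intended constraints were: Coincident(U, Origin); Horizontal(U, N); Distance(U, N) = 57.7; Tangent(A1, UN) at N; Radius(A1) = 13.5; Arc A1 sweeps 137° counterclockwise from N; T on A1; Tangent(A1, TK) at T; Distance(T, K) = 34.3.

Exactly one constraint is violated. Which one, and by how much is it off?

Distance(T, K) = 34.3 — off by 6.90.

U = (0.00, 0.00) ✓; U.y = 0.00, N.y = 0.00 ✓; |UN| = 57.70 ✓; ∠(DN, NU) = 90.00° ✓; |DN| = 13.50 ✓; bearing(D→T) − bearing(D→N) = 137.0° ✓; |DT| = 13.50 ✓; ∠(DT, TK) = 90.00° ✓; |TK| = 41.20 ✗.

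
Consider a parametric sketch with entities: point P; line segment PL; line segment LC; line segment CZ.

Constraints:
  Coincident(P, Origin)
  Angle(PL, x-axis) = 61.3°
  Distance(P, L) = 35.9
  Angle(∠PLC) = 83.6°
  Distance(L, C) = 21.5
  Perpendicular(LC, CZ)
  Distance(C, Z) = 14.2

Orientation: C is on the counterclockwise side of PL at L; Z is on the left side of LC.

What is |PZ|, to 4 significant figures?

27.70

∠PLC = 83.6°, so LC runs at 61.3° + (180° − 83.6°) = 157.7° from the x-axis; with |LC| = 21.5, C = L + 21.5·(cos 157.7°, sin 157.7°) = (-2.652, 39.65). LC ⟂ CZ; with |CZ| = 14.2 on the left of LC, Z = C + 14.2·(-0.3795, -0.9252) = (-8.040, 26.51). Then |PZ| = |Z − P| = 27.70.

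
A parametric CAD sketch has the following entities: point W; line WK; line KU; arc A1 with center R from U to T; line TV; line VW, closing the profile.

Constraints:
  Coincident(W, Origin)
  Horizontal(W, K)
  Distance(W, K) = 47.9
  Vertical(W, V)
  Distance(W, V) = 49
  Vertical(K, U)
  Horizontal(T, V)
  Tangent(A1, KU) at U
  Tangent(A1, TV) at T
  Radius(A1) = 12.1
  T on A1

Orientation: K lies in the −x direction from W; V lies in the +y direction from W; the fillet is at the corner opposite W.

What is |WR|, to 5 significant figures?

51.413

W is at the origin; W and K share the same y with |WK| = 47.9 and K on the −x side, so K = (-47.900, 0.0000). WV is vertical with |WV| = 49.0 and V on the +y side, so V = (0.0000, 49.000). The virtual corner opposite W is at (-47.900, 49.000). Since A1 is tangent to KU there, RU ⟂ KU and tangency of A1 to TV means the radius RT is perpendicular to TV, with radius 12.1, so the center R sits 12.1 in from both sides at R = (-35.800, 36.900). Then |WR| = |R − W| = 51.413.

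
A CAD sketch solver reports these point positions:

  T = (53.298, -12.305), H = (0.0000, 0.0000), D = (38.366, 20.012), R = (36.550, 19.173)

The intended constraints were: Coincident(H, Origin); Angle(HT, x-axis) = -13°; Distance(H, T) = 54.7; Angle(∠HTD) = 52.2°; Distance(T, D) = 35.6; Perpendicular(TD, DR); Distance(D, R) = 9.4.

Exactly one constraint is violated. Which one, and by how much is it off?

Distance(D, R) = 9.4 — off by 7.40.

H = (0.00, 0.00) ✓; HT at -13.00° ✓; |HT| = 54.70 ✓; ∠HTD = 52.20° ✓; |TD| = 35.60 ✓; ∠(TD, DR) = 90.00° ✓; |DR| = 2.000 ✗.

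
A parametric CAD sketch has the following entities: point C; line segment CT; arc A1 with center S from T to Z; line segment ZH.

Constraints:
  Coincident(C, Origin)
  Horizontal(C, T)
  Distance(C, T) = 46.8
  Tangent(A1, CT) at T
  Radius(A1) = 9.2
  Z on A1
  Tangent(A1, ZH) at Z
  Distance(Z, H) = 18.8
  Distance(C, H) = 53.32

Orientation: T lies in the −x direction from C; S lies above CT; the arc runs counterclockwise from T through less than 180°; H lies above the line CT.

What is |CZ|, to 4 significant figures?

39.98

Checks: C.y = 0.00, T.y = 0.00 ✓; |SZ| = 9.200 ✓; ∠(SZ, ZH) = 90.00° ✓; |ZH| = 18.80 ✓; |CH| = 53.32 ✓.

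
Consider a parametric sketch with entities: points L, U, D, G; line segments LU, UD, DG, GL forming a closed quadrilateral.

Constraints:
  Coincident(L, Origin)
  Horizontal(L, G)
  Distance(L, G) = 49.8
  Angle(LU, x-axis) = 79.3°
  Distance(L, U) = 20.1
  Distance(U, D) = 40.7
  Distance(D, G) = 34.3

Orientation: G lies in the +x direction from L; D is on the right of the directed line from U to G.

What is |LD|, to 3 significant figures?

26.7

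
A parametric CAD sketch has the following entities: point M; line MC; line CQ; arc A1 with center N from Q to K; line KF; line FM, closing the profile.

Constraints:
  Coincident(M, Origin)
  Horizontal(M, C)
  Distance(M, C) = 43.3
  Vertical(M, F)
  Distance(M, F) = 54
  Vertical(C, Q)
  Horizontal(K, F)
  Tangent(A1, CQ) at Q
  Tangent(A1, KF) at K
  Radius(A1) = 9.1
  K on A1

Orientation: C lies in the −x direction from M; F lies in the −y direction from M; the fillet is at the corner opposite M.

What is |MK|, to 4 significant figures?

63.92

M is at the origin; M and C share the same y with |MC| = 43.3 and C on the −x side, so C = (-43.30, 0.000). M and F share the same x with |MF| = 54.0 and F on the −y side, so F = (0.000, -54.00). The virtual corner opposite M is at (-43.30, -54.00). Tangency of A1 to CQ means the radius NQ is perpendicular to CQ and the tangent condition forces NK to be normal to KF, with radius 9.1, so the center N sits 9.1 in from both sides at N = (-34.20, -44.90). That places the tangent points at Q = (-43.30, -44.90) on CQ and K = (-34.20, -54.00) on KF. Then |MK| = |K − M| = 63.92.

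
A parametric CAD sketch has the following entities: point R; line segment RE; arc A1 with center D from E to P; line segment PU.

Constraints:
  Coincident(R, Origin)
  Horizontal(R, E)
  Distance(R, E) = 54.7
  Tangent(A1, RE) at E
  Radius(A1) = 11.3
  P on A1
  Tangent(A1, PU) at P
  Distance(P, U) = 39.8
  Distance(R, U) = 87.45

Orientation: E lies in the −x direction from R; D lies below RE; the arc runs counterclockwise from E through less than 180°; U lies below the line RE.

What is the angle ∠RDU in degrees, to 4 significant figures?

127.5°

R is at the origin; R and E share the same y with |RE| = 54.7 and E on the −x side, so E = (-54.70, 0.000). Since A1 is tangent to RE there, DE ⟂ RE, so D = E + (0, -11.3) = (-54.70, -11.30). Since DP ⟂ PU (tangency), |DU| = √(11.3² + 39.8²) = 41.37 regardless of where P sits on A1. So U lies on both circle(R, 87.45) and circle(D, 41.37); the below-RE intersection is U = (-72.75, -48.53). P is the foot of the tangent from U: P = (-65.83, -9.335).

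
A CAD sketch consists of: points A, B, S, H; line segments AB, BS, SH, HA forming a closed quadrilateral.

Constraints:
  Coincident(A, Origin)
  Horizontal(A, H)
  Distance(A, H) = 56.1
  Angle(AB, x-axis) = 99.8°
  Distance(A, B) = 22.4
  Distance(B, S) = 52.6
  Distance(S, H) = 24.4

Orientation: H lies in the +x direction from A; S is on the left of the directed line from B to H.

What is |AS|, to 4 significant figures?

54.04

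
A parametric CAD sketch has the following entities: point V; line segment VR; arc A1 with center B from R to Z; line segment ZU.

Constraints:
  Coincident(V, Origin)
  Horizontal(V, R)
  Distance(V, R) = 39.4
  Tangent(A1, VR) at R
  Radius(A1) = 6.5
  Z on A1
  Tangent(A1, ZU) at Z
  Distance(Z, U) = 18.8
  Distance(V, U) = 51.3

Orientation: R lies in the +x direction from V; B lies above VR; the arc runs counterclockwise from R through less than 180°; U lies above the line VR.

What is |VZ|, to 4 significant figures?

46.41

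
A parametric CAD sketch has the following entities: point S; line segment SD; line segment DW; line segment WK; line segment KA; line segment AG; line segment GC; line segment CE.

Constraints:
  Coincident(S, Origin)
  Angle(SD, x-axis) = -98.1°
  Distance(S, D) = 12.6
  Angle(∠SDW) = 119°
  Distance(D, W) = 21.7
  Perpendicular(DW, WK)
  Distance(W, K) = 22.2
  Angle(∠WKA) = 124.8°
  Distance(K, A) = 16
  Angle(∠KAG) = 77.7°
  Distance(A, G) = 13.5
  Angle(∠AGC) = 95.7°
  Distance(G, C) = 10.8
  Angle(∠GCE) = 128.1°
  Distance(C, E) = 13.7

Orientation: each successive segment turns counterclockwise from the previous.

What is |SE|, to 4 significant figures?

32.62

∠AGC = 95.7° gives GC at -65.30° from the x-axis; with |GC| = 10.8, C = (16.82, -9.293). ∠GCE = 128.1° gives CE at -13.40° from the x-axis; with |CE| = 13.7, E = (30.15, -12.47). Then |SE| = |E − S| = 32.62.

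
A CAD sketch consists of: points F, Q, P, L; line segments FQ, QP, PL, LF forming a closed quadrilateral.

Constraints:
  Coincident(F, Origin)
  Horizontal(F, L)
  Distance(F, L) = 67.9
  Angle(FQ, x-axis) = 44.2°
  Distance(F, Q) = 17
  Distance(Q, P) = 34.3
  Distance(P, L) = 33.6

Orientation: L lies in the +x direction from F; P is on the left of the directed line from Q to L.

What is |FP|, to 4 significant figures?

50.34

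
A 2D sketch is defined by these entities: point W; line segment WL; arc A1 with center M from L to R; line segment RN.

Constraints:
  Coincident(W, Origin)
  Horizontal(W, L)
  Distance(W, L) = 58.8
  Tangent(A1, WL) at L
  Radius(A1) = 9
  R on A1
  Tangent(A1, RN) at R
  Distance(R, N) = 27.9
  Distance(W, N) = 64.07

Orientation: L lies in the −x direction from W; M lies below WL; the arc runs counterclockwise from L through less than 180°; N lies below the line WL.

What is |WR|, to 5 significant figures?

67.877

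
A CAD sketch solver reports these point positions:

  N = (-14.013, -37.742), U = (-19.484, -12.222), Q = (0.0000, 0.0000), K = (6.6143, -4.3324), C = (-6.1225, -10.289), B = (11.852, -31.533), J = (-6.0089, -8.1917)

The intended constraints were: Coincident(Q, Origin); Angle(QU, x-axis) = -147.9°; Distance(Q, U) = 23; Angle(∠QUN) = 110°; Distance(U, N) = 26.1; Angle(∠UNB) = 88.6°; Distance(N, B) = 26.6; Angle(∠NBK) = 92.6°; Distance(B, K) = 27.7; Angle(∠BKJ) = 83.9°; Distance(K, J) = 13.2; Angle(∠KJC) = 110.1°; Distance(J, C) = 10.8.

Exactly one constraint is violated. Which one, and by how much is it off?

Distance(J, C) = 10.8 — off by 8.70.

Q = (0.00, 0.00) ✓; QU at -147.9° ✓; |QU| = 23.00 ✓; ∠QUN = 110.0° ✓; |UN| = 26.10 ✓; ∠UNB = 88.60° ✓; |NB| = 26.60 ✓; ∠NBK = 92.60° ✓; |BK| = 27.70 ✓; ∠BKJ = 83.90° ✓; |KJ| = 13.20 ✓; ∠KJC = 110.1° ✓; |JC| = 2.100 ✗.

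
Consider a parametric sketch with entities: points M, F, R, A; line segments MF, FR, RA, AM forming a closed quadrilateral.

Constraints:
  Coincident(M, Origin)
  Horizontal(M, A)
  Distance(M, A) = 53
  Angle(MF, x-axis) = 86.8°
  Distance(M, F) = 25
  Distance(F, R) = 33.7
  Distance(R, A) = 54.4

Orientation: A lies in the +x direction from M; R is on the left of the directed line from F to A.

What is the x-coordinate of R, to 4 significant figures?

26.46

Checks: |FR| = 33.70 ✓; |RA| = 54.40 ✓.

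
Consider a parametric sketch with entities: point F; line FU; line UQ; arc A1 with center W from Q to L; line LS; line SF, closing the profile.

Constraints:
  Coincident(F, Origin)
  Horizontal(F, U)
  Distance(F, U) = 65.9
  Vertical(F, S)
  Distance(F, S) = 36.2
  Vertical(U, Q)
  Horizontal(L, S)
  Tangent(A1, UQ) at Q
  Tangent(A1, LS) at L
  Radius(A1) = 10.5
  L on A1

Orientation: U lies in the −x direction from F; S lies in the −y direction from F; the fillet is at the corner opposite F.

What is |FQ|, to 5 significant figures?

70.734

F is at the origin; FU is horizontal with |FU| = 65.9 and U on the −x side, so U = (-65.900, 0.0000). F and S share the same x with |FS| = 36.2 and S on the −y side, so S = (0.0000, -36.200). The virtual corner opposite F is at (-65.900, -36.200). The tangent condition forces WQ to be normal to UQ and tangency of A1 to LS means the radius WL is perpendicular to LS, with radius 10.5, so the center W sits 10.5 in from both sides at W = (-55.400, -25.700). That places the tangent points at Q = (-65.900, -25.700) on UQ and L = (-55.400, -36.200) on LS. Then |FQ| = |Q − F| = 70.734.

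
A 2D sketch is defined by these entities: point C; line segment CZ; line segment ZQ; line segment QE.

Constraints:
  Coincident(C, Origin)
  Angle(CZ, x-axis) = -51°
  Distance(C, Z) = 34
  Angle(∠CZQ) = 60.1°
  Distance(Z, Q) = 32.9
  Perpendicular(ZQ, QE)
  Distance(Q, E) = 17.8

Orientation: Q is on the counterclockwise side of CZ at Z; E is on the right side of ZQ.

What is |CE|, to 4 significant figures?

49.89

C is at the origin; CZ runs at -51.0° with length 34.0, so Z = 34.0·(cos -51.0°, sin -51.0°) = (21.40, -26.42). ∠CZQ = 60.1°, so ZQ runs at -51.0° + (180° − 60.1°) = 68.90° from the x-axis; with |ZQ| = 32.9, Q = Z + 32.9·(cos 68.90°, sin 68.90°) = (33.24, 4.271). ZQ is perpendicular to QE; with |QE| = 17.8 on the right of ZQ, E = Q + 17.8·(0.9330, -0.3600) = (49.85, -2.137). Then |CE| = |E − C| = 49.89.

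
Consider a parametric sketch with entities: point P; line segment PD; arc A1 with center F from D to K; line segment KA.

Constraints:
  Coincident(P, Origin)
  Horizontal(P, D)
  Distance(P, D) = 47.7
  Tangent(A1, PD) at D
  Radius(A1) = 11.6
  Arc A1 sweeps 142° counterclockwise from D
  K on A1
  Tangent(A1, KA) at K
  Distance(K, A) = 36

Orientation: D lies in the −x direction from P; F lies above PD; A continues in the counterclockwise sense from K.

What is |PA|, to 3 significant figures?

81.2

P is at the origin; P and D share the same y with |PD| = 47.7 and D on the −x side, so D = (-47.7, 0.00). The tangent condition forces FD to be normal to PD, so F = D + (0, 11.6) = (-47.7, 11.6). On A1, D sits at bearing -90° from F; a 142° counterclockwise sweep puts K at bearing 52°, so K = F + 11.6·(cos 52°, sin 52°) = (-40.6, 20.7). A1 meets KA tangentially, so FK is at right angles to KA, so KA runs along (−sin 52°, cos 52°); with |KA| = 36.0, A = (-68.9, 42.9). Then |PA| = |A − P| = 81.2.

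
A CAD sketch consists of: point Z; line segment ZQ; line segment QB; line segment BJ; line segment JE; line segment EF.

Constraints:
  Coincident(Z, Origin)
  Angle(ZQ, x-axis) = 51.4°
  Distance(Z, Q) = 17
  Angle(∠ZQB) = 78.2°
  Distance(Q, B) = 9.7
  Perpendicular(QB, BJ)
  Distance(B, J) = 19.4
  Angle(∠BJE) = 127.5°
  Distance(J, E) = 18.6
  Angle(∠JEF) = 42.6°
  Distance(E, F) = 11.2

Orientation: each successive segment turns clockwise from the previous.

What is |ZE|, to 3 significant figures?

16.5

Z is at the origin; ZQ runs at 51.4° with length 17.0, so Q = (10.6, 13.3). ∠ZQB = 78.2° gives QB at -50.4° from the x-axis; with |QB| = 9.7, B = (16.8, 5.81). QB ⟂ BJ, so BJ runs at -140°; with |BJ| = 19.4, J = (1.84, -6.55). ∠BJE = 127.5° gives JE at 167° from the x-axis; with |JE| = 18.6, E = (-16.3, -2.40). Then |ZE| = |E − Z| = 16.5.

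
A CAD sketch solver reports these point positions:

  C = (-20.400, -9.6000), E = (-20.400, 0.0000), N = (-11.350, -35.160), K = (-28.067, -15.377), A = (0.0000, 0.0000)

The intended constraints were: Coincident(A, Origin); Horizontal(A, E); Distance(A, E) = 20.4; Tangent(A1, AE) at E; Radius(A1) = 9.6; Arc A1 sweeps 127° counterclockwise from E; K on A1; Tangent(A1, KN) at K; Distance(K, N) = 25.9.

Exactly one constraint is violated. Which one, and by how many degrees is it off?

Tangent(A1, KN) at K — off by 3.20°.

A = (0.00, 0.00) ✓; A.y = 0.00, E.y = 0.00 ✓; |AE| = 20.40 ✓; ∠(CE, EA) = 90.00° ✓; |CE| = 9.600 ✓; bearing(C→K) − bearing(C→E) = 127.0° ✓; |CK| = 9.600 ✓; ∠(CK, KN) = 86.80° ✗; |KN| = 25.90 ✓.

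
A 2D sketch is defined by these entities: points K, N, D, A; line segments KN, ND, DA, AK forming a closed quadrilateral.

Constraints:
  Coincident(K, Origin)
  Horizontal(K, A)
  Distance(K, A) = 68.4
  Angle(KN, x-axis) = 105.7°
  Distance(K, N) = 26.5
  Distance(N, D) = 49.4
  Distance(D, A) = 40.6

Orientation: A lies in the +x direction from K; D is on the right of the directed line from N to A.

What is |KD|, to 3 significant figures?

29.9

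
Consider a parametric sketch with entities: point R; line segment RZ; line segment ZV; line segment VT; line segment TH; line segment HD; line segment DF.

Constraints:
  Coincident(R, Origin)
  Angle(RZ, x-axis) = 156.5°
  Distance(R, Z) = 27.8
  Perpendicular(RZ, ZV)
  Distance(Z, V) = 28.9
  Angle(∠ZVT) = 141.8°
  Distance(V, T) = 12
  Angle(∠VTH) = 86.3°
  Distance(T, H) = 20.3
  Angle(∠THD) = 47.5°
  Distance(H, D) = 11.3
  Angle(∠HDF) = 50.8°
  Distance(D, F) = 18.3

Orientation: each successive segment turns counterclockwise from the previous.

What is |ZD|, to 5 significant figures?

26.223

R is at the origin; RZ runs at 156.5° with length 27.8, so Z = (-25.494, 11.085). RZ is perpendicular to ZV, so ZV runs at -113.50°; with |ZV| = 28.9, V = (-37.018, -15.418). ∠ZVT = 141.8° gives VT at -75.300° from the x-axis; with |VT| = 12.0, T = (-33.973, -27.025). ∠VTH = 86.3° gives TH at 18.400° from the x-axis; with |TH| = 20.3, H = (-14.711, -20.617). ∠THD = 47.5° gives HD at 150.90° from the x-axis; with |HD| = 11.3, D = (-24.584, -15.122). Then |ZD| = |D − Z| = 26.223.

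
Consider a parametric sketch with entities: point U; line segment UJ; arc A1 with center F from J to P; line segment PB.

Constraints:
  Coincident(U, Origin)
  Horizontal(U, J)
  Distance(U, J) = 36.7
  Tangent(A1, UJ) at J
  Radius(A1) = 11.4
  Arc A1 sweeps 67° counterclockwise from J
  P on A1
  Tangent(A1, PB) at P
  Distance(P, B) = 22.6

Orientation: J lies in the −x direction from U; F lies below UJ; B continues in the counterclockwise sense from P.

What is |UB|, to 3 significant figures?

62.5

On A1, J sits at bearing 90° from F; a 67° counterclockwise sweep puts P at bearing 157°, so P = F + 11.4·(cos 157°, sin 157°) = (-47.2, -6.95). Tangency of A1 to PB means the radius FP is perpendicular to PB, so PB runs along (−sin 157°, cos 157°); with |PB| = 22.6, B = (-56.0, -27.7). Then |UB| = |B − U| = 62.5.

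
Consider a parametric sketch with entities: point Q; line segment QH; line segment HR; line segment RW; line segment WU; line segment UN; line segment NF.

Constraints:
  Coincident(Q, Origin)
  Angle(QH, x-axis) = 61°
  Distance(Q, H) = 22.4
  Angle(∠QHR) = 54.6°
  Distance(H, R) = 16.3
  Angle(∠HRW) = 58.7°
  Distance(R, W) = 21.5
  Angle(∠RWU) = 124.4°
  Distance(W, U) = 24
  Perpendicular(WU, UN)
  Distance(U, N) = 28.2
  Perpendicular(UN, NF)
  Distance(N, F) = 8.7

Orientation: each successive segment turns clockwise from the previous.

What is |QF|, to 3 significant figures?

36.7

Q is at the origin; QH runs at 61.0° with length 22.4, so H = (10.9, 19.6). ∠QHR = 54.6° gives HR at -64.4° from the x-axis; with |HR| = 16.3, R = (17.9, 4.89). ∠HRW = 58.7° gives RW at 174° from the x-axis; with |RW| = 21.5, W = (-3.49, 7.03). ∠RWU = 124.4° gives WU at 119° from the x-axis; with |WU| = 24.0, U = (-15.0, 28.1). WU is perpendicular to UN, so UN runs at 28.7°; with |UN| = 28.2, N = (9.72, 41.6). UN is perpendicular to NF, so NF runs at -61.3°; with |NF| = 8.7, F = (13.9, 34.0). Then |QF| = |F − Q| = 36.7.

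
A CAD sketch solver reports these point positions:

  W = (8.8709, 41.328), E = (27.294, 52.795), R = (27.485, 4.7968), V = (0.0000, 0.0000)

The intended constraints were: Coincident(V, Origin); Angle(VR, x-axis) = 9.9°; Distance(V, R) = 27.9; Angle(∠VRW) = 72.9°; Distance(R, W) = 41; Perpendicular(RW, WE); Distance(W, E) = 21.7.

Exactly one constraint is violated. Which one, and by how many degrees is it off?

Perpendicular(RW, WE) — off by 4.90°.

V = (0.00, 0.00) ✓; VR at 9.900° ✓; |VR| = 27.90 ✓; ∠VRW = 72.90° ✓; |RW| = 41.00 ✓; ∠(RW, WE) = 85.10° ✗; |WE| = 21.70 ✓.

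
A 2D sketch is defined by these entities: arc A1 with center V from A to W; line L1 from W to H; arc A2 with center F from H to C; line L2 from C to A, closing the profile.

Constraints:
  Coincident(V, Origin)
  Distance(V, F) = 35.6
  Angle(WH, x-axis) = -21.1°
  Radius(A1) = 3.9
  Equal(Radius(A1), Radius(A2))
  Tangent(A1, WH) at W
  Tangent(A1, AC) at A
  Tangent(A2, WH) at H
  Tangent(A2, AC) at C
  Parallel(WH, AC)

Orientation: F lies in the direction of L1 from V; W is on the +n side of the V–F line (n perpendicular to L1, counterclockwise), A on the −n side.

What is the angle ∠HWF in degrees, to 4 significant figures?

6.252°

Tangency of A1 to both parallel lines with radius 3.9 puts W and A at V ± 3.9·n: W = (1.404, 3.639), A = (-1.404, -3.639). Equal radii place H and C the same way about F: H = F + 3.9·n = (34.62, -9.177), C = F − 3.9·n = (31.81, -16.45). Then cos ∠HWF = WH·WF / (|WH||WF|), giving 6.252°.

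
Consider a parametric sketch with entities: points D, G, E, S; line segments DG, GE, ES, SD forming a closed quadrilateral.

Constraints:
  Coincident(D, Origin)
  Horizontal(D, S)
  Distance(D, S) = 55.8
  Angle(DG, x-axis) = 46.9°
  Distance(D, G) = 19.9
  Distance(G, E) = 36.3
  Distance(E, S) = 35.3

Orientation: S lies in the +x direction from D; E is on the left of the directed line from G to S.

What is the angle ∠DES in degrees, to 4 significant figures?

71.65°

Checks: |GE| = 36.30 ✓; |ES| = 35.30 ✓.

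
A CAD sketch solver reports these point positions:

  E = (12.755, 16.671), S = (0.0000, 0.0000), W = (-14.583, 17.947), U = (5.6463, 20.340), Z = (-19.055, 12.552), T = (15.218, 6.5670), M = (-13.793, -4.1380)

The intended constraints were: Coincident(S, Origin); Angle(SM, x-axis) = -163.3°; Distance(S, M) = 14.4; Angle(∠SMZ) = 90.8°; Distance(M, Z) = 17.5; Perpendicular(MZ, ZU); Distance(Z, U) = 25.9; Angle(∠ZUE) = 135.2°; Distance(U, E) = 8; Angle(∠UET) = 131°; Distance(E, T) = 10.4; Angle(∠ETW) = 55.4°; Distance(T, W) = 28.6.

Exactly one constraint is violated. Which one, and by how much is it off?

Distance(T, W) = 28.6 — off by 3.30.

S = (0.00, 0.00) ✓; SM at -163.3° ✓; |SM| = 14.40 ✓; ∠SMZ = 90.80° ✓; |MZ| = 17.50 ✓; ∠(MZ, ZU) = 90.00° ✓; |ZU| = 25.90 ✓; ∠ZUE = 135.2° ✓; |UE| = 8.000 ✓; ∠UET = 131.0° ✓; |ET| = 10.40 ✓; ∠ETW = 55.40° ✓; |TW| = 31.90 ✗.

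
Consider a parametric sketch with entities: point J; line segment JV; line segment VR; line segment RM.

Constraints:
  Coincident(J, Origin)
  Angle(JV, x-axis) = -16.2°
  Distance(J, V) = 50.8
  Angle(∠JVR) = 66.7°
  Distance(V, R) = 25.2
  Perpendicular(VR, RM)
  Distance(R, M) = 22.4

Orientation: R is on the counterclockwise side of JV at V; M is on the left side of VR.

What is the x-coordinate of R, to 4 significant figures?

45.67

J is at the origin; JV runs at -16.2° with length 50.8, so V = 50.8·(cos -16.2°, sin -16.2°) = (48.78, -14.17). ∠JVR = 66.7°, so VR runs at -16.2° + (180° − 66.7°) = 97.10° from the x-axis; with |VR| = 25.2, R = V + 25.2·(cos 97.10°, sin 97.10°) = (45.67, 10.83). So R.x = 45.67.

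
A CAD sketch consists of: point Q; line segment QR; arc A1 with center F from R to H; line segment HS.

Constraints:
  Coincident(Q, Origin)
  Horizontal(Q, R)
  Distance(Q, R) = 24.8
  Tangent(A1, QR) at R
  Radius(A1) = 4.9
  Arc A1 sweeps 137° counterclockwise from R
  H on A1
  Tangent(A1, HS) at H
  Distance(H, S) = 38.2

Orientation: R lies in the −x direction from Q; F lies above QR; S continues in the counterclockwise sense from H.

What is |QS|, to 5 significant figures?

60.272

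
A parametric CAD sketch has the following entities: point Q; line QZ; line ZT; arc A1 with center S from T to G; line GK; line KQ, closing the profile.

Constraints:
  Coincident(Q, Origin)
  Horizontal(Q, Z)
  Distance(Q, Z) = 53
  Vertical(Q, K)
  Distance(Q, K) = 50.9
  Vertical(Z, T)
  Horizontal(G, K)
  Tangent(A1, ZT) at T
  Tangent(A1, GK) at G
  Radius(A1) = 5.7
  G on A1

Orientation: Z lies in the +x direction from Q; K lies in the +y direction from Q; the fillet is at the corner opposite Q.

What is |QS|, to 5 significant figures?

65.424

Q is at the origin; Q and Z share the same y with |QZ| = 53.0 and Z on the +x side, so Z = (53.000, 0.0000). Q and K share the same x with |QK| = 50.9 and K on the +y side, so K = (0.0000, 50.900). The virtual corner opposite Q is at (53.000, 50.900). Since A1 is tangent to ZT there, ST ⟂ ZT and the tangent condition forces SG to be normal to GK, with radius 5.7, so the center S sits 5.7 in from both sides at S = (47.300, 45.200). Then |QS| = |S − Q| = 65.424.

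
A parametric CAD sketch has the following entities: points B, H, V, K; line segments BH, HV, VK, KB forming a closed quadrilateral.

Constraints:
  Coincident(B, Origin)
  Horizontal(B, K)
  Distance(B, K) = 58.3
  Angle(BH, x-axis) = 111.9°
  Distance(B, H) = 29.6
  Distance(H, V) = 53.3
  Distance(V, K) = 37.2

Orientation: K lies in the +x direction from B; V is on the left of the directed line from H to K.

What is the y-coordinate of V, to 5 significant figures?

33.403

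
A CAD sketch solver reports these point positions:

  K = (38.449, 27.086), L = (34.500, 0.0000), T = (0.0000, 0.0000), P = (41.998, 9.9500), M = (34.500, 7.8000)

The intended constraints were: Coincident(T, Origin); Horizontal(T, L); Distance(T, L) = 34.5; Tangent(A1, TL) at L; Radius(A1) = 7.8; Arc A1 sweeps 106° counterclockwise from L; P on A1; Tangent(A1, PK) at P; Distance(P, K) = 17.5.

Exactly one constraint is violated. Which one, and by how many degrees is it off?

Tangent(A1, PK) at P — off by 4.30°.

T = (0.00, 0.00) ✓; T.y = 0.00, L.y = 0.00 ✓; |TL| = 34.50 ✓; ∠(ML, LT) = 90.00° ✓; |ML| = 7.800 ✓; bearing(M→P) − bearing(M→L) = 106.0° ✓; |MP| = 7.800 ✓; ∠(MP, PK) = 94.30° ✗; |PK| = 17.50 ✓.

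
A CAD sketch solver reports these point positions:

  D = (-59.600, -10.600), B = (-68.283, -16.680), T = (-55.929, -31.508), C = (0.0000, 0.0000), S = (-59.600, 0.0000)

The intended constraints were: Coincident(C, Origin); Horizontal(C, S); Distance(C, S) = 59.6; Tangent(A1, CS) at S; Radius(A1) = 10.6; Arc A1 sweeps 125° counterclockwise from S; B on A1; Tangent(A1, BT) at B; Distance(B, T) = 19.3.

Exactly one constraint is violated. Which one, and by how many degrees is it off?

Tangent(A1, BT) at B — off by 4.80°.

C = (0.00, 0.00) ✓; C.y = 0.00, S.y = 0.00 ✓; |CS| = 59.60 ✓; ∠(DS, SC) = 90.00° ✓; |DS| = 10.60 ✓; bearing(D→B) − bearing(D→S) = 125.0° ✓; |DB| = 10.60 ✓; ∠(DB, BT) = 85.20° ✗; |BT| = 19.30 ✓.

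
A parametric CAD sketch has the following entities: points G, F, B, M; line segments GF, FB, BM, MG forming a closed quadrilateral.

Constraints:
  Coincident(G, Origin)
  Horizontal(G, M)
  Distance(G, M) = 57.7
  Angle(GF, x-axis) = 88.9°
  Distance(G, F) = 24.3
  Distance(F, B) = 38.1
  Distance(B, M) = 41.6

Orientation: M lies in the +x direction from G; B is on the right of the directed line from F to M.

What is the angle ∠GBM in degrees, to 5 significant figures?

136.49°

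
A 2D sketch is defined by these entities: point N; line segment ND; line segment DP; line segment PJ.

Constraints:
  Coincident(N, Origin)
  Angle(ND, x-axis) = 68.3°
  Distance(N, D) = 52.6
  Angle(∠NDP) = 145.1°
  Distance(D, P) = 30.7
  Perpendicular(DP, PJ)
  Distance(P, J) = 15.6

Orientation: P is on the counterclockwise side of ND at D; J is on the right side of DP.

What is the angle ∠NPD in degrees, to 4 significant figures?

22.17°

N is at the origin; ND runs at 68.3° with length 52.6, so D = 52.6·(cos 68.3°, sin 68.3°) = (19.45, 48.87). ∠NDP = 145.1°, so DP runs at 68.3° + (180° − 145.1°) = 103.2° from the x-axis; with |DP| = 30.7, P = D + 30.7·(cos 103.2°, sin 103.2°) = (12.44, 78.76). Then cos ∠NPD = PN·PD / (|PN||PD|), giving 22.17°.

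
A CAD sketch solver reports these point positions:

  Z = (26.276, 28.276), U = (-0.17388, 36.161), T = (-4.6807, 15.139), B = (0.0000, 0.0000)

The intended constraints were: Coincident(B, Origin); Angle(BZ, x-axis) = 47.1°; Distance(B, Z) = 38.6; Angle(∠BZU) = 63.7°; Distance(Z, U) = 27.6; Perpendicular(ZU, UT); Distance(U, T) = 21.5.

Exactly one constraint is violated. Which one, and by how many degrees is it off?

Perpendicular(ZU, UT) — off by 4.50°.

B = (0.00, 0.00) ✓; BZ at 47.10° ✓; |BZ| = 38.60 ✓; ∠BZU = 63.70° ✓; |ZU| = 27.60 ✓; ∠(ZU, UT) = 94.50° ✗; |UT| = 21.50 ✓.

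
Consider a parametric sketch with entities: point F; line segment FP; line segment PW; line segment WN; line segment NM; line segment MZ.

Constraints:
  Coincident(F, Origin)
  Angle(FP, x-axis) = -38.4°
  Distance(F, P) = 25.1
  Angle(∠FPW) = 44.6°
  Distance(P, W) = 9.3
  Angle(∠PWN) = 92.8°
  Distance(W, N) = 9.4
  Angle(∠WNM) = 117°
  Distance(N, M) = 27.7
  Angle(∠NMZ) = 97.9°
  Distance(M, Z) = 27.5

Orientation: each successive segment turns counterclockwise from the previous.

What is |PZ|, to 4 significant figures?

31.13

F is at the origin; FP runs at -38.4° with length 25.1, so P = (19.67, -15.59). ∠FPW = 44.6° gives PW at 97.00° from the x-axis; with |PW| = 9.3, W = (18.54, -6.360). ∠PWN = 92.8° gives WN at -175.8° from the x-axis; with |WN| = 9.4, N = (9.163, -7.049). ∠WNM = 117.0° gives NM at -112.8° from the x-axis; with |NM| = 27.7, M = (-1.572, -32.58). ∠NMZ = 97.9° gives MZ at -30.70° from the x-axis; with |MZ| = 27.5, Z = (22.07, -46.62). Then |PZ| = |Z − P| = 31.13.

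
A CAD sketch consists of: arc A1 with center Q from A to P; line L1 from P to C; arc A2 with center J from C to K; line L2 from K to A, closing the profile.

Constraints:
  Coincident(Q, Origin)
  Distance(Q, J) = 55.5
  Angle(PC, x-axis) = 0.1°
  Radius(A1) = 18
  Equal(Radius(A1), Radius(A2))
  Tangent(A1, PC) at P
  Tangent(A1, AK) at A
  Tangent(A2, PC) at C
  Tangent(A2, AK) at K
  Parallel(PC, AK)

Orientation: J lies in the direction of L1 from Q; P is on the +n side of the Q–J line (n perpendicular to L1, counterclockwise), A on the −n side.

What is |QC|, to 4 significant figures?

58.35

The slot axis is L1's direction at 0.1°, so u = (cos 0.1°, sin 0.1°) = (1.000, 0.001745) and n = (−sin 0.1°, cos 0.1°) = (-0.001745, 1.000). Q is at the origin and J lies 55.5 along u from Q, so J = 55.5·u = (55.50, 0.09687). Tangency of A1 to both parallel lines with radius 18.0 puts P and A at Q ± 18.0·n: P = (-0.03142, 18.00), A = (0.03142, -18.00). Equal radii place C and K the same way about J: C = J + 18.0·n = (55.47, 18.10), K = J − 18.0·n = (55.53, -17.90). Then |QC| = |C − Q| = 58.35.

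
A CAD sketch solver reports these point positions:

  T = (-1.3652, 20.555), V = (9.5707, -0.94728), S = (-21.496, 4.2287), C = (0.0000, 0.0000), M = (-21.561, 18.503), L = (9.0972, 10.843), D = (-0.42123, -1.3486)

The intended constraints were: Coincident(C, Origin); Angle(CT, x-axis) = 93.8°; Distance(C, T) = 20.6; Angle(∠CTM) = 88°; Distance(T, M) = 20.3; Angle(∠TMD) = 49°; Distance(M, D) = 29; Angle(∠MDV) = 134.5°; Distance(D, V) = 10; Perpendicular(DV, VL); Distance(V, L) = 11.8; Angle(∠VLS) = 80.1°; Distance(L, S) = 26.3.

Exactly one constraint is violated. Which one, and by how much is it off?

Distance(L, S) = 26.3 — off by 5.00.

C = (0.00, 0.00) ✓; CT at 93.80° ✓; |CT| = 20.60 ✓; ∠CTM = 88.00° ✓; |TM| = 20.30 ✓; ∠TMD = 49.00° ✓; |MD| = 29.00 ✓; ∠MDV = 134.5° ✓; |DV| = 10.00 ✓; ∠(DV, VL) = 90.00° ✓; |VL| = 11.80 ✓; ∠VLS = 80.10° ✓; |LS| = 31.30 ✗.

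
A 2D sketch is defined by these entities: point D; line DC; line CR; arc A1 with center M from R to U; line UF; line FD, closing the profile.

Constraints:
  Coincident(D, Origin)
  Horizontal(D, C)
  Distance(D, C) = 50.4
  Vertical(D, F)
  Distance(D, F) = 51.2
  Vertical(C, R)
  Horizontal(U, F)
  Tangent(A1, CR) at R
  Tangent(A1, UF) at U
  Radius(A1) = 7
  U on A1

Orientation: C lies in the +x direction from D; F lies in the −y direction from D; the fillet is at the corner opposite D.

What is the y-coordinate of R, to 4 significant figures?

-44.20

D is at the origin; DC is horizontal with |DC| = 50.4 and C on the +x side, so C = (50.40, 0.000). D and F share the same x with |DF| = 51.2 and F on the −y side, so F = (0.000, -51.20). The virtual corner opposite D is at (50.40, -51.20). The tangent condition forces MR to be normal to CR and A1 meets UF tangentially, so MU is at right angles to UF, with radius 7.0, so the center M sits 7.0 in from both sides at M = (43.40, -44.20). That places the tangent points at R = (50.40, -44.20) on CR and U = (43.40, -51.20) on UF. So R.y = -44.20.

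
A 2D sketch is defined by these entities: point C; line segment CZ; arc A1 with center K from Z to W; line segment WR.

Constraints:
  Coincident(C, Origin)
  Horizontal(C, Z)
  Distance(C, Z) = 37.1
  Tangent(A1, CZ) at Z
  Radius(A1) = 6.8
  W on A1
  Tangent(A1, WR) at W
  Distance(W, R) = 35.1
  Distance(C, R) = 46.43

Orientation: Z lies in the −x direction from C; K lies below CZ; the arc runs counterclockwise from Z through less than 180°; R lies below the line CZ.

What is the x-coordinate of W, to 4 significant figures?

-42.80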